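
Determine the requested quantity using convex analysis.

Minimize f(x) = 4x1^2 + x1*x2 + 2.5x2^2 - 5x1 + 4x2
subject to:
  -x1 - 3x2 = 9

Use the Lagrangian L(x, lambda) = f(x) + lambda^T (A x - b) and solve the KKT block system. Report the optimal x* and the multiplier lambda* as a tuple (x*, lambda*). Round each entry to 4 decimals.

Form the Lagrangian:
  L(x, lambda) = (1/2) x^T Q x + c^T x + lambda^T (A x - b)
Stationarity (grad_x L = 0): Q x + c + A^T lambda = 0.
Primal feasibility: A x = b.

This gives the KKT block system:
  [ Q   A^T ] [ x     ]   [-c ]
  [ A    0  ] [ lambda ] = [ b ]

Solving the linear system:
  x*      = (0.5493, -3.1831)
  lambda* = (-3.7887)
  f(x*)   = 9.3099

x* = (0.5493, -3.1831), lambda* = (-3.7887)


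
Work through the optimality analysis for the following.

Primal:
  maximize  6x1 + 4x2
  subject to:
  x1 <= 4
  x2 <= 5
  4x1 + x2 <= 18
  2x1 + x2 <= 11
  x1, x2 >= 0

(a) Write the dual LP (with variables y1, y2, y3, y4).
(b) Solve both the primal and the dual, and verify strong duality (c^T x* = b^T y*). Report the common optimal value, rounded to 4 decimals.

The standard primal-dual pair for 'max c^T x s.t. A x <= b, x >= 0' is:
  Dual:  min b^T y  s.t.  A^T y >= c,  y >= 0.

So the dual LP is:
  minimize  4y1 + 5y2 + 18y3 + 11y4
  subject to:
    y1 + 4y3 + 2y4 >= 6
    y2 + y3 + y4 >= 4
    y1, y2, y3, y4 >= 0

Solving the primal: x* = (3, 5).
  primal value c^T x* = 38.
Solving the dual: y* = (0, 1, 0, 3).
  dual value b^T y* = 38.
Strong duality: c^T x* = b^T y*. Confirmed.

38


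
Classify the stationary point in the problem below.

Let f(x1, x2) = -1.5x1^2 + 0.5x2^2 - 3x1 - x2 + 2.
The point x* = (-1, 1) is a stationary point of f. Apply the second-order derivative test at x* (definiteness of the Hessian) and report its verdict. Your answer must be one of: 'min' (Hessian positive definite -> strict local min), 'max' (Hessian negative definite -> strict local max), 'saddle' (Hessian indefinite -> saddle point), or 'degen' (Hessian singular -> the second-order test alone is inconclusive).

Compute the Hessian H = grad^2 f:
  H = [[-3, 0], [0, 1]]
Verify stationarity: grad f(x*) = H x* + g = (0, 0).
Eigenvalues of H: -3, 1.
Eigenvalues have mixed signs, so H is indefinite -> x* is a saddle point.

saddle


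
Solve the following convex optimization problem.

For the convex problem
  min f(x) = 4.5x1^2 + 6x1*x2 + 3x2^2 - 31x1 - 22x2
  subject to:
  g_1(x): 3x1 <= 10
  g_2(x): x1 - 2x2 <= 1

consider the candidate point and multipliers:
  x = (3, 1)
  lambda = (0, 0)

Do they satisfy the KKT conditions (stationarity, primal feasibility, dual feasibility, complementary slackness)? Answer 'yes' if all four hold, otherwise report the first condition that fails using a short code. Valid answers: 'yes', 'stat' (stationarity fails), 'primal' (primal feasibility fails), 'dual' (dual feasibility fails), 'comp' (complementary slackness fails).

Gradient of f: grad f(x) = Q x + c = (2, 2)
Constraint values g_i(x) = a_i^T x - b_i:
  g_1((3, 1)) = -1
  g_2((3, 1)) = 0
Stationarity residual: grad f(x) + sum_i lambda_i a_i = (2, 2)
  -> stationarity FAILS
Primal feasibility (all g_i <= 0): OK
Dual feasibility (all lambda_i >= 0): OK
Complementary slackness (lambda_i * g_i(x) = 0 for all i): OK

Verdict: the first failing condition is stationarity -> stat.

stat


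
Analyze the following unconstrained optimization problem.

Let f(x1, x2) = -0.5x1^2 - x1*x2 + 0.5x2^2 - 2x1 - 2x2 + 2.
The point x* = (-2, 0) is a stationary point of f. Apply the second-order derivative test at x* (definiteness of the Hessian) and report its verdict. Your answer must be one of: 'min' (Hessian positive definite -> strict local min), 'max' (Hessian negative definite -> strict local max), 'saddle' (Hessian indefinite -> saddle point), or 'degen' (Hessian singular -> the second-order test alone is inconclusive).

Compute the Hessian H = grad^2 f:
  H = [[-1, -1], [-1, 1]]
Verify stationarity: grad f(x*) = H x* + g = (0, 0).
Eigenvalues of H: -1.4142, 1.4142.
Eigenvalues have mixed signs, so H is indefinite -> x* is a saddle point.

saddle


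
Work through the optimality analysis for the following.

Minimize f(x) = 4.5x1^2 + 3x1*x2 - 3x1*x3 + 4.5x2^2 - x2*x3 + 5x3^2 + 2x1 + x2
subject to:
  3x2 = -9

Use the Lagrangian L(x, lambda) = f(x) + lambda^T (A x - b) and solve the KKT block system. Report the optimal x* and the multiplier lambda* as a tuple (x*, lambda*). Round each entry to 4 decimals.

Form the Lagrangian:
  L(x, lambda) = (1/2) x^T Q x + c^T x + lambda^T (A x - b)
Stationarity (grad_x L = 0): Q x + c + A^T lambda = 0.
Primal feasibility: A x = b.

This gives the KKT block system:
  [ Q   A^T ] [ x     ]   [-c ]
  [ A    0  ] [ lambda ] = [ b ]

Solving the linear system:
  x*      = (0.7531, -3, -0.0741)
  lambda* = (7.8889)
  f(x*)   = 34.7531

x* = (0.7531, -3, -0.0741), lambda* = (7.8889)


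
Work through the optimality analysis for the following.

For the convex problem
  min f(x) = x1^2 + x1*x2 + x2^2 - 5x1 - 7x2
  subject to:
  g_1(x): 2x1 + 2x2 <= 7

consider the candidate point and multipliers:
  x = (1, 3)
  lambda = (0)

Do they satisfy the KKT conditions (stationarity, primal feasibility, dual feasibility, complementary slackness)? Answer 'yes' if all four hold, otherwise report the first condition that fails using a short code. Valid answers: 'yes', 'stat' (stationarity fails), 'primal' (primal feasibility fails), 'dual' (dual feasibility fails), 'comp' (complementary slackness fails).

Gradient of f: grad f(x) = Q x + c = (0, 0)
Constraint values g_i(x) = a_i^T x - b_i:
  g_1((1, 3)) = 1
Stationarity residual: grad f(x) + sum_i lambda_i a_i = (0, 0)
  -> stationarity OK
Primal feasibility (all g_i <= 0): FAILS
Dual feasibility (all lambda_i >= 0): OK
Complementary slackness (lambda_i * g_i(x) = 0 for all i): OK

Verdict: the first failing condition is primal_feasibility -> primal.

primal


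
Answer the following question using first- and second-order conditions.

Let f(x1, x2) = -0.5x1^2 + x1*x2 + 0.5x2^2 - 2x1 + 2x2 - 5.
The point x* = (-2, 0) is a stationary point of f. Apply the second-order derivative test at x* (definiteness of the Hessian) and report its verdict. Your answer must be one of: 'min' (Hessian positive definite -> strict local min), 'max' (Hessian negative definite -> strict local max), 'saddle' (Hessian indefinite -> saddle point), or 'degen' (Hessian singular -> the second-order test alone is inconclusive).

Compute the Hessian H = grad^2 f:
  H = [[-1, 1], [1, 1]]
Verify stationarity: grad f(x*) = H x* + g = (0, 0).
Eigenvalues of H: -1.4142, 1.4142.
Eigenvalues have mixed signs, so H is indefinite -> x* is a saddle point.

saddle


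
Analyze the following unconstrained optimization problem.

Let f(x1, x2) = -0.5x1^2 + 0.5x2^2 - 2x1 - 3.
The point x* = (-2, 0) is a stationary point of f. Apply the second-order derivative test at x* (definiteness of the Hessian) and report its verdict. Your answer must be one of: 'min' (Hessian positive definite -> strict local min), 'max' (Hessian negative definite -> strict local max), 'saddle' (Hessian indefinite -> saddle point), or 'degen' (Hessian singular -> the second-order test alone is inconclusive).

Compute the Hessian H = grad^2 f:
  H = [[-1, 0], [0, 1]]
Verify stationarity: grad f(x*) = H x* + g = (0, 0).
Eigenvalues of H: -1, 1.
Eigenvalues have mixed signs, so H is indefinite -> x* is a saddle point.

saddle


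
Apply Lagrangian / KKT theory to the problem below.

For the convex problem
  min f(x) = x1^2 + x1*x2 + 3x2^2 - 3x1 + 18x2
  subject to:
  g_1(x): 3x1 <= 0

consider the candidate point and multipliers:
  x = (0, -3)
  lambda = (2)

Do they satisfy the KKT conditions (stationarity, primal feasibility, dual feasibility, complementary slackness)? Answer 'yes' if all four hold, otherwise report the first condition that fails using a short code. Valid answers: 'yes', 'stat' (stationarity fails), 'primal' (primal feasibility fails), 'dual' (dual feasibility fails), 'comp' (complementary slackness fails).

Gradient of f: grad f(x) = Q x + c = (-6, 0)
Constraint values g_i(x) = a_i^T x - b_i:
  g_1((0, -3)) = 0
Stationarity residual: grad f(x) + sum_i lambda_i a_i = (0, 0)
  -> stationarity OK
Primal feasibility (all g_i <= 0): OK
Dual feasibility (all lambda_i >= 0): OK
Complementary slackness (lambda_i * g_i(x) = 0 for all i): OK

Verdict: yes, KKT holds.

yes


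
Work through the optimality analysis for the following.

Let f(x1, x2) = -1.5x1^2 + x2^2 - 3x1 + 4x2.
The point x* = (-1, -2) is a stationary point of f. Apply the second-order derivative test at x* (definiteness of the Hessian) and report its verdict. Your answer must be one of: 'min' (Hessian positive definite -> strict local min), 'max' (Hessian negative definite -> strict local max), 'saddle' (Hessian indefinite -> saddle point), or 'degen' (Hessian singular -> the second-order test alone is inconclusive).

Compute the Hessian H = grad^2 f:
  H = [[-3, 0], [0, 2]]
Verify stationarity: grad f(x*) = H x* + g = (0, 0).
Eigenvalues of H: -3, 2.
Eigenvalues have mixed signs, so H is indefinite -> x* is a saddle point.

saddle


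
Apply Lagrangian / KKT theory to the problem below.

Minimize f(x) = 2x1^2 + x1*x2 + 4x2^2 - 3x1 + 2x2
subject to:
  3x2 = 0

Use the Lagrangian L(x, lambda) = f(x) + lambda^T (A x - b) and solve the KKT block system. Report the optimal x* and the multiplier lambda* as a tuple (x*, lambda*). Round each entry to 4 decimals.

Form the Lagrangian:
  L(x, lambda) = (1/2) x^T Q x + c^T x + lambda^T (A x - b)
Stationarity (grad_x L = 0): Q x + c + A^T lambda = 0.
Primal feasibility: A x = b.

This gives the KKT block system:
  [ Q   A^T ] [ x     ]   [-c ]
  [ A    0  ] [ lambda ] = [ b ]

Solving the linear system:
  x*      = (0.75, 0)
  lambda* = (-0.9167)
  f(x*)   = -1.125

x* = (0.75, 0), lambda* = (-0.9167)


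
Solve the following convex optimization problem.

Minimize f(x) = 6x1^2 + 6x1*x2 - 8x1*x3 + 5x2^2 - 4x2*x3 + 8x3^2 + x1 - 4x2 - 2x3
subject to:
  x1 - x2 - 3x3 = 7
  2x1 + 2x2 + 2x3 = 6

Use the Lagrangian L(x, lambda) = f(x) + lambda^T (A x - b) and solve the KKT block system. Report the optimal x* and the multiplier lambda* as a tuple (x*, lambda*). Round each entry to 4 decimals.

Form the Lagrangian:
  L(x, lambda) = (1/2) x^T Q x + c^T x + lambda^T (A x - b)
Stationarity (grad_x L = 0): Q x + c + A^T lambda = 0.
Primal feasibility: A x = b.

This gives the KKT block system:
  [ Q   A^T ] [ x     ]   [-c ]
  [ A    0  ] [ lambda ] = [ b ]

Solving the linear system:
  x*      = (4.9318, -1.8636, -0.0682)
  lambda* = (-21.1591, -14.1932)
  f(x*)   = 122.8977

x* = (4.9318, -1.8636, -0.0682), lambda* = (-21.1591, -14.1932)


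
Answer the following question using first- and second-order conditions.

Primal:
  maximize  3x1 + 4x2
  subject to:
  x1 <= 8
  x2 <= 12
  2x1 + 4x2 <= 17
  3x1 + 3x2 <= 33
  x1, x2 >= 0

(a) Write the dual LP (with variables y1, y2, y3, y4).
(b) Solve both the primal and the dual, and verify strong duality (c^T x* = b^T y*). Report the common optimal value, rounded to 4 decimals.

The standard primal-dual pair for 'max c^T x s.t. A x <= b, x >= 0' is:
  Dual:  min b^T y  s.t.  A^T y >= c,  y >= 0.

So the dual LP is:
  minimize  8y1 + 12y2 + 17y3 + 33y4
  subject to:
    y1 + 2y3 + 3y4 >= 3
    y2 + 4y3 + 3y4 >= 4
    y1, y2, y3, y4 >= 0

Solving the primal: x* = (8, 0.25).
  primal value c^T x* = 25.
Solving the dual: y* = (1, 0, 1, 0).
  dual value b^T y* = 25.
Strong duality: c^T x* = b^T y*. Confirmed.

25


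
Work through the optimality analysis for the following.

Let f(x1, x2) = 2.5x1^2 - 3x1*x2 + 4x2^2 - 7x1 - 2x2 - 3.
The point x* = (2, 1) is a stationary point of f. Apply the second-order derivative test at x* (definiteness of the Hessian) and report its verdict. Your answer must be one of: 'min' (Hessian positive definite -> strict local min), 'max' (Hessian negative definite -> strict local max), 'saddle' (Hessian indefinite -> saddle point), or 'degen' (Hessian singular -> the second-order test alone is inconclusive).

Compute the Hessian H = grad^2 f:
  H = [[5, -3], [-3, 8]]
Verify stationarity: grad f(x*) = H x* + g = (0, 0).
Eigenvalues of H: 3.1459, 9.8541.
Both eigenvalues > 0, so H is positive definite -> x* is a strict local min.

min


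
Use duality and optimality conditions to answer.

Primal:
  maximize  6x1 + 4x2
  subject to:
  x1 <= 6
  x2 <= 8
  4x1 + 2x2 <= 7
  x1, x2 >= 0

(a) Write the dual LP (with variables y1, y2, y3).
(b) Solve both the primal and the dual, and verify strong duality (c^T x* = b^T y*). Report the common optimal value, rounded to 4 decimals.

The standard primal-dual pair for 'max c^T x s.t. A x <= b, x >= 0' is:
  Dual:  min b^T y  s.t.  A^T y >= c,  y >= 0.

So the dual LP is:
  minimize  6y1 + 8y2 + 7y3
  subject to:
    y1 + 4y3 >= 6
    y2 + 2y3 >= 4
    y1, y2, y3 >= 0

Solving the primal: x* = (0, 3.5).
  primal value c^T x* = 14.
Solving the dual: y* = (0, 0, 2).
  dual value b^T y* = 14.
Strong duality: c^T x* = b^T y*. Confirmed.

14


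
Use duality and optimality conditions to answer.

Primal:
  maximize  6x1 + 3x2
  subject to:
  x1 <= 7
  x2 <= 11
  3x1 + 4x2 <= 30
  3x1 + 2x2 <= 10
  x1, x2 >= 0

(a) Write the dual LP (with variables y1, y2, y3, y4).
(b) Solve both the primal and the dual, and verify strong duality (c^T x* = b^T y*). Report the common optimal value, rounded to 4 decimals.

The standard primal-dual pair for 'max c^T x s.t. A x <= b, x >= 0' is:
  Dual:  min b^T y  s.t.  A^T y >= c,  y >= 0.

So the dual LP is:
  minimize  7y1 + 11y2 + 30y3 + 10y4
  subject to:
    y1 + 3y3 + 3y4 >= 6
    y2 + 4y3 + 2y4 >= 3
    y1, y2, y3, y4 >= 0

Solving the primal: x* = (3.3333, 0).
  primal value c^T x* = 20.
Solving the dual: y* = (0, 0, 0, 2).
  dual value b^T y* = 20.
Strong duality: c^T x* = b^T y*. Confirmed.

20


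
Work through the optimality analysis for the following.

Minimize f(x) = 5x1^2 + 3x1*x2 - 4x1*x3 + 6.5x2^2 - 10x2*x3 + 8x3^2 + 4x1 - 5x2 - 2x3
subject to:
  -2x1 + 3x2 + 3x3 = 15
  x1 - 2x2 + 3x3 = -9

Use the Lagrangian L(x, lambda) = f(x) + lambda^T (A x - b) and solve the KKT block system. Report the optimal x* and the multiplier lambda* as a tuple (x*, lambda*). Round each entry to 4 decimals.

Form the Lagrangian:
  L(x, lambda) = (1/2) x^T Q x + c^T x + lambda^T (A x - b)
Stationarity (grad_x L = 0): Q x + c + A^T lambda = 0.
Primal feasibility: A x = b.

This gives the KKT block system:
  [ Q   A^T ] [ x     ]   [-c ]
  [ A    0  ] [ lambda ] = [ b ]

Solving the linear system:
  x*      = (-2.8041, 3.1175, 0.0131)
  lambda* = (-2.497, 9.7469)
  f(x*)   = 49.1735

x* = (-2.8041, 3.1175, 0.0131), lambda* = (-2.497, 9.7469)


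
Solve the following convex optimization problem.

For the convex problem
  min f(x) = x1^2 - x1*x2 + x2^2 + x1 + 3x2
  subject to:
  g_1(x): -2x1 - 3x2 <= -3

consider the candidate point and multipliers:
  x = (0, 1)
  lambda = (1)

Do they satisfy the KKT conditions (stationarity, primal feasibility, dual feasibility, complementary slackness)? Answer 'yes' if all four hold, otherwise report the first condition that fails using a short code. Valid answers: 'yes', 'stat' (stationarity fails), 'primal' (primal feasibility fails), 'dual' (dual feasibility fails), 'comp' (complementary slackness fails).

Gradient of f: grad f(x) = Q x + c = (0, 5)
Constraint values g_i(x) = a_i^T x - b_i:
  g_1((0, 1)) = 0
Stationarity residual: grad f(x) + sum_i lambda_i a_i = (-2, 2)
  -> stationarity FAILS
Primal feasibility (all g_i <= 0): OK
Dual feasibility (all lambda_i >= 0): OK
Complementary slackness (lambda_i * g_i(x) = 0 for all i): OK

Verdict: the first failing condition is stationarity -> stat.

stat


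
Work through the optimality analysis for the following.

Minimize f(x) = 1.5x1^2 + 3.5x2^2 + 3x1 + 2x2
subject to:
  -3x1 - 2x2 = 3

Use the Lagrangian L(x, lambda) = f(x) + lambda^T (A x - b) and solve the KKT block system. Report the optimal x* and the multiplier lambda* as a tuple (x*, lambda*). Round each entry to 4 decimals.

Form the Lagrangian:
  L(x, lambda) = (1/2) x^T Q x + c^T x + lambda^T (A x - b)
Stationarity (grad_x L = 0): Q x + c + A^T lambda = 0.
Primal feasibility: A x = b.

This gives the KKT block system:
  [ Q   A^T ] [ x     ]   [-c ]
  [ A    0  ] [ lambda ] = [ b ]

Solving the linear system:
  x*      = (-0.84, -0.24)
  lambda* = (0.16)
  f(x*)   = -1.74

x* = (-0.84, -0.24), lambda* = (0.16)


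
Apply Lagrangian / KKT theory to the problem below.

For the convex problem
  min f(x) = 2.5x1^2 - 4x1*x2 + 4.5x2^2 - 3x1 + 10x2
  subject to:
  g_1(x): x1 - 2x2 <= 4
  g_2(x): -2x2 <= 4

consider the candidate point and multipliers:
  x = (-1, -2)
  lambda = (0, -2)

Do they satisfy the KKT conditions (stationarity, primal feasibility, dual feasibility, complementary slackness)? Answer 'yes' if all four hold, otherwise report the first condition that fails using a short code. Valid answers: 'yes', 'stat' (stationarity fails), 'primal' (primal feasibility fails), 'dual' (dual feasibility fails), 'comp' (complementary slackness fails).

Gradient of f: grad f(x) = Q x + c = (0, -4)
Constraint values g_i(x) = a_i^T x - b_i:
  g_1((-1, -2)) = -1
  g_2((-1, -2)) = 0
Stationarity residual: grad f(x) + sum_i lambda_i a_i = (0, 0)
  -> stationarity OK
Primal feasibility (all g_i <= 0): OK
Dual feasibility (all lambda_i >= 0): FAILS
Complementary slackness (lambda_i * g_i(x) = 0 for all i): OK

Verdict: the first failing condition is dual_feasibility -> dual.

dual


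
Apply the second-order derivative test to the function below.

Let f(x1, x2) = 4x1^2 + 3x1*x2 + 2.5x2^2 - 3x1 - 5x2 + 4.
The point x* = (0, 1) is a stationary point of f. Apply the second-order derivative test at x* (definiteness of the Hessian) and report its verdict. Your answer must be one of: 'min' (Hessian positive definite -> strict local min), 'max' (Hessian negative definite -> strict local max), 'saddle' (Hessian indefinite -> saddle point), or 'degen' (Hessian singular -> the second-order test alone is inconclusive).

Compute the Hessian H = grad^2 f:
  H = [[8, 3], [3, 5]]
Verify stationarity: grad f(x*) = H x* + g = (0, 0).
Eigenvalues of H: 3.1459, 9.8541.
Both eigenvalues > 0, so H is positive definite -> x* is a strict local min.

min


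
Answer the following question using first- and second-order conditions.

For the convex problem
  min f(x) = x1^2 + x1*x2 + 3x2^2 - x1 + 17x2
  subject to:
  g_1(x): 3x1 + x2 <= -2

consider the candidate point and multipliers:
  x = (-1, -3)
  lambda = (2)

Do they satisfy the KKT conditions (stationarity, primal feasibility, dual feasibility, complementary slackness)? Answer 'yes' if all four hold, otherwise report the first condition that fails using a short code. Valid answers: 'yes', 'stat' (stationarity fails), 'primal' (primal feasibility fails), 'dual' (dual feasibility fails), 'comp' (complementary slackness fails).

Gradient of f: grad f(x) = Q x + c = (-6, -2)
Constraint values g_i(x) = a_i^T x - b_i:
  g_1((-1, -3)) = -4
Stationarity residual: grad f(x) + sum_i lambda_i a_i = (0, 0)
  -> stationarity OK
Primal feasibility (all g_i <= 0): OK
Dual feasibility (all lambda_i >= 0): OK
Complementary slackness (lambda_i * g_i(x) = 0 for all i): FAILS

Verdict: the first failing condition is complementary_slackness -> comp.

comp


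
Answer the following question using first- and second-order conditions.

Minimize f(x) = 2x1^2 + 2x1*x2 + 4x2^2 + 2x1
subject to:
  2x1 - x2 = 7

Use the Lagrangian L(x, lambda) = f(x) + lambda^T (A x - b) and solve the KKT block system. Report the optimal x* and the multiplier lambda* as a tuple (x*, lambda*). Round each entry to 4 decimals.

Form the Lagrangian:
  L(x, lambda) = (1/2) x^T Q x + c^T x + lambda^T (A x - b)
Stationarity (grad_x L = 0): Q x + c + A^T lambda = 0.
Primal feasibility: A x = b.

This gives the KKT block system:
  [ Q   A^T ] [ x     ]   [-c ]
  [ A    0  ] [ lambda ] = [ b ]

Solving the linear system:
  x*      = (2.8182, -1.3636)
  lambda* = (-5.2727)
  f(x*)   = 21.2727

x* = (2.8182, -1.3636), lambda* = (-5.2727)


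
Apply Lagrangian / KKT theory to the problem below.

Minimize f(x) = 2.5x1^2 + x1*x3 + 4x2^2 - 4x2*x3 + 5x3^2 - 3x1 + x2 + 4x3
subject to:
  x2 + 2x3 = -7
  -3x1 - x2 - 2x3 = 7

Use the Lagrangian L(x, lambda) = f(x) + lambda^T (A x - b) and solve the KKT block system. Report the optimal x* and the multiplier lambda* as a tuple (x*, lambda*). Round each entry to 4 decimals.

Form the Lagrangian:
  L(x, lambda) = (1/2) x^T Q x + c^T x + lambda^T (A x - b)
Stationarity (grad_x L = 0): Q x + c + A^T lambda = 0.
Primal feasibility: A x = b.

This gives the KKT block system:
  [ Q   A^T ] [ x     ]   [-c ]
  [ A    0  ] [ lambda ] = [ b ]

Solving the linear system:
  x*      = (0, -2.1034, -2.4483)
  lambda* = (4.2184, -1.8161)
  f(x*)   = 15.1724

x* = (0, -2.1034, -2.4483), lambda* = (4.2184, -1.8161)


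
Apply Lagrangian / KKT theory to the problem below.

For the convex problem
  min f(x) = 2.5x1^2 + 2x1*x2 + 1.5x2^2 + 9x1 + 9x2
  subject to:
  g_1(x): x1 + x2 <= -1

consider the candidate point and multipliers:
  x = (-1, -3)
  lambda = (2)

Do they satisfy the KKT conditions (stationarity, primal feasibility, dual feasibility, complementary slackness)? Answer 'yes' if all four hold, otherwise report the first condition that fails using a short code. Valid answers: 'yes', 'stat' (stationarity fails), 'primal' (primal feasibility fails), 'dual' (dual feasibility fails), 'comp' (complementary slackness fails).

Gradient of f: grad f(x) = Q x + c = (-2, -2)
Constraint values g_i(x) = a_i^T x - b_i:
  g_1((-1, -3)) = -3
Stationarity residual: grad f(x) + sum_i lambda_i a_i = (0, 0)
  -> stationarity OK
Primal feasibility (all g_i <= 0): OK
Dual feasibility (all lambda_i >= 0): OK
Complementary slackness (lambda_i * g_i(x) = 0 for all i): FAILS

Verdict: the first failing condition is complementary_slackness -> comp.

comp


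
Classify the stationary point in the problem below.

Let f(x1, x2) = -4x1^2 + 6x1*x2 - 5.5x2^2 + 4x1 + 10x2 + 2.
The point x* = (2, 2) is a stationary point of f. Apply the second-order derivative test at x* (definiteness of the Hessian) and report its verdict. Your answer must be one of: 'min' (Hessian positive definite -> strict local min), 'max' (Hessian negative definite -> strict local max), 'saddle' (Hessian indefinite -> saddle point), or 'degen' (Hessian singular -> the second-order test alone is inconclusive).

Compute the Hessian H = grad^2 f:
  H = [[-8, 6], [6, -11]]
Verify stationarity: grad f(x*) = H x* + g = (0, 0).
Eigenvalues of H: -15.6847, -3.3153.
Both eigenvalues < 0, so H is negative definite -> x* is a strict local max.

max


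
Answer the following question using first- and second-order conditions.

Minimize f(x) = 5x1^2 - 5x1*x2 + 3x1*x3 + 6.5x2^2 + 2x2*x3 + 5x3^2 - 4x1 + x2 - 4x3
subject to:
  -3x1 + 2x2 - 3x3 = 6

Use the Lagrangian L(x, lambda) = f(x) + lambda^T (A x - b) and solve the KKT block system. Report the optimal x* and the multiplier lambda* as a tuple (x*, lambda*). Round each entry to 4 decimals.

Form the Lagrangian:
  L(x, lambda) = (1/2) x^T Q x + c^T x + lambda^T (A x - b)
Stationarity (grad_x L = 0): Q x + c + A^T lambda = 0.
Primal feasibility: A x = b.

This gives the KKT block system:
  [ Q   A^T ] [ x     ]   [-c ]
  [ A    0  ] [ lambda ] = [ b ]

Solving the linear system:
  x*      = (-0.4118, 0.7059, -1.1176)
  lambda* = (-5)
  f(x*)   = 18.4118

x* = (-0.4118, 0.7059, -1.1176), lambda* = (-5)


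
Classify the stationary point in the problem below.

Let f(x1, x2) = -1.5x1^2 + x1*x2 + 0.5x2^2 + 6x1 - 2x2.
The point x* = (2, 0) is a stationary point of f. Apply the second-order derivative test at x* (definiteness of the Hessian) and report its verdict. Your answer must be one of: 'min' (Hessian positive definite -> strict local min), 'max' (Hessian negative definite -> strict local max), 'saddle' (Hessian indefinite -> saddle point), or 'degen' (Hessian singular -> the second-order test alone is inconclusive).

Compute the Hessian H = grad^2 f:
  H = [[-3, 1], [1, 1]]
Verify stationarity: grad f(x*) = H x* + g = (0, 0).
Eigenvalues of H: -3.2361, 1.2361.
Eigenvalues have mixed signs, so H is indefinite -> x* is a saddle point.

saddle


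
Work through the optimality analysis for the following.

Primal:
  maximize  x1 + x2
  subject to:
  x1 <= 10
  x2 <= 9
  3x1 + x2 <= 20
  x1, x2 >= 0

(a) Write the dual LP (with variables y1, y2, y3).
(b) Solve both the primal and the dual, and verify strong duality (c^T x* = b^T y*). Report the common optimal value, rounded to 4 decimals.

The standard primal-dual pair for 'max c^T x s.t. A x <= b, x >= 0' is:
  Dual:  min b^T y  s.t.  A^T y >= c,  y >= 0.

So the dual LP is:
  minimize  10y1 + 9y2 + 20y3
  subject to:
    y1 + 3y3 >= 1
    y2 + y3 >= 1
    y1, y2, y3 >= 0

Solving the primal: x* = (3.6667, 9).
  primal value c^T x* = 12.6667.
Solving the dual: y* = (0, 0.6667, 0.3333).
  dual value b^T y* = 12.6667.
Strong duality: c^T x* = b^T y*. Confirmed.

12.6667


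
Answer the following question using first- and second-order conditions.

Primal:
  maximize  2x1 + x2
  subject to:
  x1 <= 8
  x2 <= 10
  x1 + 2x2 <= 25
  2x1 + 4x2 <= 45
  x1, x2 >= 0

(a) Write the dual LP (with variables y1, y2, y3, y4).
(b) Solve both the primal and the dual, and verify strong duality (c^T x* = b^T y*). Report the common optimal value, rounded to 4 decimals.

The standard primal-dual pair for 'max c^T x s.t. A x <= b, x >= 0' is:
  Dual:  min b^T y  s.t.  A^T y >= c,  y >= 0.

So the dual LP is:
  minimize  8y1 + 10y2 + 25y3 + 45y4
  subject to:
    y1 + y3 + 2y4 >= 2
    y2 + 2y3 + 4y4 >= 1
    y1, y2, y3, y4 >= 0

Solving the primal: x* = (8, 7.25).
  primal value c^T x* = 23.25.
Solving the dual: y* = (1.5, 0, 0, 0.25).
  dual value b^T y* = 23.25.
Strong duality: c^T x* = b^T y*. Confirmed.

23.25


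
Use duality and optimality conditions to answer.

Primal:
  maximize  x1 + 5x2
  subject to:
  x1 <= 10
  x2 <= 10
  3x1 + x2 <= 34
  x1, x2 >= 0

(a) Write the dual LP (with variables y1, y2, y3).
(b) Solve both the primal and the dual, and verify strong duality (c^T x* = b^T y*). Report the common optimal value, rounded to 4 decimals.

The standard primal-dual pair for 'max c^T x s.t. A x <= b, x >= 0' is:
  Dual:  min b^T y  s.t.  A^T y >= c,  y >= 0.

So the dual LP is:
  minimize  10y1 + 10y2 + 34y3
  subject to:
    y1 + 3y3 >= 1
    y2 + y3 >= 5
    y1, y2, y3 >= 0

Solving the primal: x* = (8, 10).
  primal value c^T x* = 58.
Solving the dual: y* = (0, 4.6667, 0.3333).
  dual value b^T y* = 58.
Strong duality: c^T x* = b^T y*. Confirmed.

58


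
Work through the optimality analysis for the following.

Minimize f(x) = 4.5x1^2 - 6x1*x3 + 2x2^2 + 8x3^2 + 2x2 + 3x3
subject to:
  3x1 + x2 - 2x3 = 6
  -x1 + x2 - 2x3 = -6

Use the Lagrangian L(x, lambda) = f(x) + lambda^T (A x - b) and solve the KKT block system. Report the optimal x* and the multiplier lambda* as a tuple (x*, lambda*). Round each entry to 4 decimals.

Form the Lagrangian:
  L(x, lambda) = (1/2) x^T Q x + c^T x + lambda^T (A x - b)
Stationarity (grad_x L = 0): Q x + c + A^T lambda = 0.
Primal feasibility: A x = b.

This gives the KKT block system:
  [ Q   A^T ] [ x     ]   [-c ]
  [ A    0  ] [ lambda ] = [ b ]

Solving the linear system:
  x*      = (3, -0.8125, 1.0938)
  lambda* = (-4.7969, 6.0469)
  f(x*)   = 33.3594

x* = (3, -0.8125, 1.0938), lambda* = (-4.7969, 6.0469)


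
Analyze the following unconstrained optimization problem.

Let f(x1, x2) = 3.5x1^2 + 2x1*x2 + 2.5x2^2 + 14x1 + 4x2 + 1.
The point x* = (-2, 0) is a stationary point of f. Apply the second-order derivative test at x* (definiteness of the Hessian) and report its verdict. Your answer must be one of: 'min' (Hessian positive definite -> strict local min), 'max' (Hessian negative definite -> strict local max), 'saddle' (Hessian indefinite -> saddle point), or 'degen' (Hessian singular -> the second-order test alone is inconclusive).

Compute the Hessian H = grad^2 f:
  H = [[7, 2], [2, 5]]
Verify stationarity: grad f(x*) = H x* + g = (0, 0).
Eigenvalues of H: 3.7639, 8.2361.
Both eigenvalues > 0, so H is positive definite -> x* is a strict local min.

min


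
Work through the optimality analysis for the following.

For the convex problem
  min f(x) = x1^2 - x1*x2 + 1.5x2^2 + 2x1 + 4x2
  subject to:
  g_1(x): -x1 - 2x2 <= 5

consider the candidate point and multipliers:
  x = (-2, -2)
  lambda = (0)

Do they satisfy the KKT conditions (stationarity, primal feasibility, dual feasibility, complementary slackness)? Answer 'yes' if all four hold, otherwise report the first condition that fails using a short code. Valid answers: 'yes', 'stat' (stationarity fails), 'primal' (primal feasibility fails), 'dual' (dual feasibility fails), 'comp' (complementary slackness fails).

Gradient of f: grad f(x) = Q x + c = (0, 0)
Constraint values g_i(x) = a_i^T x - b_i:
  g_1((-2, -2)) = 1
Stationarity residual: grad f(x) + sum_i lambda_i a_i = (0, 0)
  -> stationarity OK
Primal feasibility (all g_i <= 0): FAILS
Dual feasibility (all lambda_i >= 0): OK
Complementary slackness (lambda_i * g_i(x) = 0 for all i): OK

Verdict: the first failing condition is primal_feasibility -> primal.

primal


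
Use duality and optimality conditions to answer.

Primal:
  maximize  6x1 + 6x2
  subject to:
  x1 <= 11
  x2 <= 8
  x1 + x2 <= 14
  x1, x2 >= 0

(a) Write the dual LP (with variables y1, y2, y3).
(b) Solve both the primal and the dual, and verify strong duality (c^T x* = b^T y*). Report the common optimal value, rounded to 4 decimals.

The standard primal-dual pair for 'max c^T x s.t. A x <= b, x >= 0' is:
  Dual:  min b^T y  s.t.  A^T y >= c,  y >= 0.

So the dual LP is:
  minimize  11y1 + 8y2 + 14y3
  subject to:
    y1 + y3 >= 6
    y2 + y3 >= 6
    y1, y2, y3 >= 0

Solving the primal: x* = (6, 8).
  primal value c^T x* = 84.
Solving the dual: y* = (0, 0, 6).
  dual value b^T y* = 84.
Strong duality: c^T x* = b^T y*. Confirmed.

84


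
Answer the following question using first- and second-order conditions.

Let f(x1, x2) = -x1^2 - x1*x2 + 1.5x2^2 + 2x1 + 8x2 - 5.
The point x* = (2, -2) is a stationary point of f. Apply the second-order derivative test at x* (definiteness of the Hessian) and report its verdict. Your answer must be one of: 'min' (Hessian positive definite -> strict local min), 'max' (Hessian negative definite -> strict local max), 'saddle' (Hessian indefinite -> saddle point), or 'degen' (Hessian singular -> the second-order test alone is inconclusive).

Compute the Hessian H = grad^2 f:
  H = [[-2, -1], [-1, 3]]
Verify stationarity: grad f(x*) = H x* + g = (0, 0).
Eigenvalues of H: -2.1926, 3.1926.
Eigenvalues have mixed signs, so H is indefinite -> x* is a saddle point.

saddle


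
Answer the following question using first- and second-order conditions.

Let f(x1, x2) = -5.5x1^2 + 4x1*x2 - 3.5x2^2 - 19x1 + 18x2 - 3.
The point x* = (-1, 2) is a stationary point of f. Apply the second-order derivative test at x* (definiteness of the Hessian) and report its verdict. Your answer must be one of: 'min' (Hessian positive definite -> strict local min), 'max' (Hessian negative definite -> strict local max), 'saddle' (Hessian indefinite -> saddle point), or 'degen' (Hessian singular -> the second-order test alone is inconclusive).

Compute the Hessian H = grad^2 f:
  H = [[-11, 4], [4, -7]]
Verify stationarity: grad f(x*) = H x* + g = (0, 0).
Eigenvalues of H: -13.4721, -4.5279.
Both eigenvalues < 0, so H is negative definite -> x* is a strict local max.

max


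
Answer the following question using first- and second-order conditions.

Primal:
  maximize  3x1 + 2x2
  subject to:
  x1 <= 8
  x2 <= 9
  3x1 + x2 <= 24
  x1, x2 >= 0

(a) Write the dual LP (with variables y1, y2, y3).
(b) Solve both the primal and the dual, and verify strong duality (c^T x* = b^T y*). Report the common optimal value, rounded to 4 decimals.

The standard primal-dual pair for 'max c^T x s.t. A x <= b, x >= 0' is:
  Dual:  min b^T y  s.t.  A^T y >= c,  y >= 0.

So the dual LP is:
  minimize  8y1 + 9y2 + 24y3
  subject to:
    y1 + 3y3 >= 3
    y2 + y3 >= 2
    y1, y2, y3 >= 0

Solving the primal: x* = (5, 9).
  primal value c^T x* = 33.
Solving the dual: y* = (0, 1, 1).
  dual value b^T y* = 33.
Strong duality: c^T x* = b^T y*. Confirmed.

33


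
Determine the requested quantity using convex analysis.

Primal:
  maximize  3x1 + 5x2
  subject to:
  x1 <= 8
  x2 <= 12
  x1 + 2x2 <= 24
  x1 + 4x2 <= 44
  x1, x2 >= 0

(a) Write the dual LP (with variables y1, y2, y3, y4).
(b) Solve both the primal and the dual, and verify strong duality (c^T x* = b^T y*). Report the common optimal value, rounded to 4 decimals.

The standard primal-dual pair for 'max c^T x s.t. A x <= b, x >= 0' is:
  Dual:  min b^T y  s.t.  A^T y >= c,  y >= 0.

So the dual LP is:
  minimize  8y1 + 12y2 + 24y3 + 44y4
  subject to:
    y1 + y3 + y4 >= 3
    y2 + 2y3 + 4y4 >= 5
    y1, y2, y3, y4 >= 0

Solving the primal: x* = (8, 8).
  primal value c^T x* = 64.
Solving the dual: y* = (0.5, 0, 2.5, 0).
  dual value b^T y* = 64.
Strong duality: c^T x* = b^T y*. Confirmed.

64


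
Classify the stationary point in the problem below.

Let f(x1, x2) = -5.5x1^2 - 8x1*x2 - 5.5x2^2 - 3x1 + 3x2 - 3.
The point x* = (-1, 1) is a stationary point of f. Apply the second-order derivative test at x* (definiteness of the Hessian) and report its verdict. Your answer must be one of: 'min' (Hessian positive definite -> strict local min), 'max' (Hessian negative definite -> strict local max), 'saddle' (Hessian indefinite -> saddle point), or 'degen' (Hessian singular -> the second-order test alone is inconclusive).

Compute the Hessian H = grad^2 f:
  H = [[-11, -8], [-8, -11]]
Verify stationarity: grad f(x*) = H x* + g = (0, 0).
Eigenvalues of H: -19, -3.
Both eigenvalues < 0, so H is negative definite -> x* is a strict local max.

max


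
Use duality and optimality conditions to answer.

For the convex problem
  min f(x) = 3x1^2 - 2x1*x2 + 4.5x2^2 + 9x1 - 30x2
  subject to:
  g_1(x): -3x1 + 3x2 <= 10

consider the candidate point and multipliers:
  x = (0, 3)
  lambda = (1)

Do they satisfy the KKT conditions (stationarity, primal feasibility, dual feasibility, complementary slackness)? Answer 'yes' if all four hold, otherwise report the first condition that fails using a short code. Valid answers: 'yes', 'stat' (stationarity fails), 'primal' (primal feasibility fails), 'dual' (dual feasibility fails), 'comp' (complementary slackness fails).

Gradient of f: grad f(x) = Q x + c = (3, -3)
Constraint values g_i(x) = a_i^T x - b_i:
  g_1((0, 3)) = -1
Stationarity residual: grad f(x) + sum_i lambda_i a_i = (0, 0)
  -> stationarity OK
Primal feasibility (all g_i <= 0): OK
Dual feasibility (all lambda_i >= 0): OK
Complementary slackness (lambda_i * g_i(x) = 0 for all i): FAILS

Verdict: the first failing condition is complementary_slackness -> comp.

comp


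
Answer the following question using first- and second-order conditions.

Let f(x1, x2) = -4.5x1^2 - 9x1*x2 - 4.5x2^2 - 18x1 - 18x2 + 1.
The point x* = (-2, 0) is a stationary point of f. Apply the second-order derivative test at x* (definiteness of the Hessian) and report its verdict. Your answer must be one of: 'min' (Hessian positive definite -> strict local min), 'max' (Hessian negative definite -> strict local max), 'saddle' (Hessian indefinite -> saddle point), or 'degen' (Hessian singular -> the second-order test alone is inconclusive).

Compute the Hessian H = grad^2 f:
  H = [[-9, -9], [-9, -9]]
Verify stationarity: grad f(x*) = H x* + g = (0, 0).
Eigenvalues of H: -18, 0.
H has a zero eigenvalue (singular; negative semidefinite but not definite), so H is neither positive definite, negative definite, nor indefinite. The second-order test alone is inconclusive -> degen.
(Indeed, f is constant along the null direction of H through x*, so x* is not a strict local extremum.)

degen


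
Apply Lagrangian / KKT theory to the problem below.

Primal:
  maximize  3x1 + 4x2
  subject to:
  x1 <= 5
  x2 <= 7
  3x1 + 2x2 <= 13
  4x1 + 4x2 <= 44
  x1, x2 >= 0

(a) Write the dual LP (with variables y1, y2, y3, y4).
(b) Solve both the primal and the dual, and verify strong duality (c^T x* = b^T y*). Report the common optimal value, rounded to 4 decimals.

The standard primal-dual pair for 'max c^T x s.t. A x <= b, x >= 0' is:
  Dual:  min b^T y  s.t.  A^T y >= c,  y >= 0.

So the dual LP is:
  minimize  5y1 + 7y2 + 13y3 + 44y4
  subject to:
    y1 + 3y3 + 4y4 >= 3
    y2 + 2y3 + 4y4 >= 4
    y1, y2, y3, y4 >= 0

Solving the primal: x* = (0, 6.5).
  primal value c^T x* = 26.
Solving the dual: y* = (0, 0, 2, 0).
  dual value b^T y* = 26.
Strong duality: c^T x* = b^T y*. Confirmed.

26


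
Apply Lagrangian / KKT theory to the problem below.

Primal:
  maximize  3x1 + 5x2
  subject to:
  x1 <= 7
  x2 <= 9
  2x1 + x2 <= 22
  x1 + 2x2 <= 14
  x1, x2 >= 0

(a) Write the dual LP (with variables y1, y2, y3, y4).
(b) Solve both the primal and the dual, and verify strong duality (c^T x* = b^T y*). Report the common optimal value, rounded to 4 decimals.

The standard primal-dual pair for 'max c^T x s.t. A x <= b, x >= 0' is:
  Dual:  min b^T y  s.t.  A^T y >= c,  y >= 0.

So the dual LP is:
  minimize  7y1 + 9y2 + 22y3 + 14y4
  subject to:
    y1 + 2y3 + y4 >= 3
    y2 + y3 + 2y4 >= 5
    y1, y2, y3, y4 >= 0

Solving the primal: x* = (7, 3.5).
  primal value c^T x* = 38.5.
Solving the dual: y* = (0.5, 0, 0, 2.5).
  dual value b^T y* = 38.5.
Strong duality: c^T x* = b^T y*. Confirmed.

38.5


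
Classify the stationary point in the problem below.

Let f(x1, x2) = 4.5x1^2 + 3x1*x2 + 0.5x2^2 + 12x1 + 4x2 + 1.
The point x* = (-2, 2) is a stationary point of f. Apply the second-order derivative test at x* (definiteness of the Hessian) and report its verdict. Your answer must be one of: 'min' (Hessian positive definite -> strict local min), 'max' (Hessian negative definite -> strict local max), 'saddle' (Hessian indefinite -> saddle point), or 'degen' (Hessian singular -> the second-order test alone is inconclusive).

Compute the Hessian H = grad^2 f:
  H = [[9, 3], [3, 1]]
Verify stationarity: grad f(x*) = H x* + g = (0, 0).
Eigenvalues of H: 0, 10.
H has a zero eigenvalue (singular; positive semidefinite but not definite), so H is neither positive definite, negative definite, nor indefinite. The second-order test alone is inconclusive -> degen.
(Indeed, f is constant along the null direction of H through x*, so x* is not a strict local extremum.)

degen


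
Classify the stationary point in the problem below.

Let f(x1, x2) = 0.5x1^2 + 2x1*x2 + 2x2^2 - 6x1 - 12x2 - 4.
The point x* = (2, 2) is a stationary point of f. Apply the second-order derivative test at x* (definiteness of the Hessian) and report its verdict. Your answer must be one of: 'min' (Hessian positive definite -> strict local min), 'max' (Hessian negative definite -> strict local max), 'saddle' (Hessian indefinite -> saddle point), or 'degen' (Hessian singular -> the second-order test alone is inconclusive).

Compute the Hessian H = grad^2 f:
  H = [[1, 2], [2, 4]]
Verify stationarity: grad f(x*) = H x* + g = (0, 0).
Eigenvalues of H: 0, 5.
H has a zero eigenvalue (singular; positive semidefinite but not definite), so H is neither positive definite, negative definite, nor indefinite. The second-order test alone is inconclusive -> degen.
(Indeed, f is constant along the null direction of H through x*, so x* is not a strict local extremum.)

degen


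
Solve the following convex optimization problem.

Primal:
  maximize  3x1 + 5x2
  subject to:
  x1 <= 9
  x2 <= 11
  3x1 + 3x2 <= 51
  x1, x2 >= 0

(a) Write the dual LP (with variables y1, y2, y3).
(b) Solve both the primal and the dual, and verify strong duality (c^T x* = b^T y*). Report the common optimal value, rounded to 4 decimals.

The standard primal-dual pair for 'max c^T x s.t. A x <= b, x >= 0' is:
  Dual:  min b^T y  s.t.  A^T y >= c,  y >= 0.

So the dual LP is:
  minimize  9y1 + 11y2 + 51y3
  subject to:
    y1 + 3y3 >= 3
    y2 + 3y3 >= 5
    y1, y2, y3 >= 0

Solving the primal: x* = (6, 11).
  primal value c^T x* = 73.
Solving the dual: y* = (0, 2, 1).
  dual value b^T y* = 73.
Strong duality: c^T x* = b^T y*. Confirmed.

73
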